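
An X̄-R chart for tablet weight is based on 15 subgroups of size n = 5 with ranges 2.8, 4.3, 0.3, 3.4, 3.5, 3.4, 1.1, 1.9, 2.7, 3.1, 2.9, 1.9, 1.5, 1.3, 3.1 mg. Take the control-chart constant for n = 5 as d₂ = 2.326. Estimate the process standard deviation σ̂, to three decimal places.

R̄ = (2.8 + 4.3 + 0.3 + 3.4 + 3.5 + 3.4 + 1.1 + 1.9 + 2.7 + 3.1 + 2.9 + 1.9 + 1.5 + 1.3 + 3.1) / 15 = 2.4800
σ̂ = R̄ / d₂ = 2.4800 / 2.326 = 1.0662

1.066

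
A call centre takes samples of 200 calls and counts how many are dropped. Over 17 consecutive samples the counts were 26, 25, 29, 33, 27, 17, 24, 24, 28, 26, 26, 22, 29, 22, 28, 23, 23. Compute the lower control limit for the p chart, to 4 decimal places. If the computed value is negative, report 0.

0.0564

p̄ = Σdᵢ / (k·n) = 432 / (17 × 200) = 0.12706
LCL = p̄ − 3·√(p̄(1−p̄)/n) = 0.12706 − 3 × 0.02355 = 0.05641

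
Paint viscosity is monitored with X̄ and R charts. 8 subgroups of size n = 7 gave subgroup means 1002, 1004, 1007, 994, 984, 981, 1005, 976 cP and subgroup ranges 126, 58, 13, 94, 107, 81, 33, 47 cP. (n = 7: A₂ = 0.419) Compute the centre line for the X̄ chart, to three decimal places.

X̄̄ = (1002 + 1004 + 1007 + 994 + 984 + 981 + 1005 + 976) / 8 = 7953.0000 / 8 = 994.1250
CL = X̄̄ = 994.1250

994.125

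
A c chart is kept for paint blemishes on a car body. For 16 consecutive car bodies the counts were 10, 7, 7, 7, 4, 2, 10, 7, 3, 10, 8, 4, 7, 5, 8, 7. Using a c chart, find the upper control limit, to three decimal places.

14.347

c̄ = (10 + 7 + 7 + 7 + 4 + 2 + 10 + 7 + 3 + 10 + 8 + 4 + 7 + 5 + 8 + 7) / 16 = 106 / 16 = 6.6250
UCL = c̄ + 3√c̄ = 6.6250 + 3 × √6.6250 = 6.6250 + 3 × 2.5739 = 14.3467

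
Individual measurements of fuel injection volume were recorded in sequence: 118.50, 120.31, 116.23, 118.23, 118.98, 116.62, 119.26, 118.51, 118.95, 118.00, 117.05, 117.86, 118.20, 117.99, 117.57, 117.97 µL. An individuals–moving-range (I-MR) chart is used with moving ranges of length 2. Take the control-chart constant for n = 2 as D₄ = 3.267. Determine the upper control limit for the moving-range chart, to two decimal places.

4.12

Moving ranges: 1.81, 4.08, 2.00, 0.75, 2.36, 2.64, 0.75, 0.44, 0.95, 0.95, 0.81, 0.34, 0.21, 0.42, 0.40; M̄R̄ = 18.9100 / 15 = 1.2607
UCL_MR = D₄·M̄R̄ = 3.267 × 1.2607 = 4.1186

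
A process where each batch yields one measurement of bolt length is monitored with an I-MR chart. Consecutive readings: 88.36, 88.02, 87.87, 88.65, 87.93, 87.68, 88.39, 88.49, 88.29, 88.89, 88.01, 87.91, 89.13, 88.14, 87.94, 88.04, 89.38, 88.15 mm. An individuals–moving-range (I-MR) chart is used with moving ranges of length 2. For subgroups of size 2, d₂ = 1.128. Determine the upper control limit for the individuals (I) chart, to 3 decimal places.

X̄ = (88.36 + 88.02 + 87.87 + 88.65 + 87.93 + 87.68 + 88.39 + 88.49 + 88.29 + 88.89 + 88.01 + 87.91 + 89.13 + 88.14 + 87.94 + 88.04 + 89.38 + 88.15) / 18 = 88.2928
Moving ranges: 0.34, 0.15, 0.78, 0.72, 0.25, 0.71, 0.10, 0.20, 0.60, 0.88, 0.10, 1.22, 0.99, 0.20, 0.10, 1.34, 1.23; M̄R̄ = 9.9100 / 17 = 0.5829
UCL = X̄ + 3·M̄R̄/d₂ = 88.2928 + 3 × 0.5829 / 1.128 = 89.8432

89.843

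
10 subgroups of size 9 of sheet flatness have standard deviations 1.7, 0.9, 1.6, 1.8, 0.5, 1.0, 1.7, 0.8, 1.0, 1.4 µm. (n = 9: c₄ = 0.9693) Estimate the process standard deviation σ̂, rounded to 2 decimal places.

1.28

s̄ = (1.7 + 0.9 + 1.6 + 1.8 + 0.5 + 1.0 + 1.7 + 0.8 + 1.0 + 1.4) / 10 = 1.2400
σ̂ = s̄ / c₄ = 1.2400 / 0.9693 = 1.2793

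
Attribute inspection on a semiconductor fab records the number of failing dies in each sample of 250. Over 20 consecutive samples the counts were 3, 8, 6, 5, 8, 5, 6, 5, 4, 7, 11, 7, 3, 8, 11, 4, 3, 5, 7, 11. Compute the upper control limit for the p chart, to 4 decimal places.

p̄ = Σdᵢ / (k·n) = 127 / (20 × 250) = 0.02540
UCL = p̄ + 3·√(p̄(1−p̄)/n) = 0.02540 + 3 × √(0.02540×0.97460/250) = 0.02540 + 3 × 0.00995 = 0.05525

0.0553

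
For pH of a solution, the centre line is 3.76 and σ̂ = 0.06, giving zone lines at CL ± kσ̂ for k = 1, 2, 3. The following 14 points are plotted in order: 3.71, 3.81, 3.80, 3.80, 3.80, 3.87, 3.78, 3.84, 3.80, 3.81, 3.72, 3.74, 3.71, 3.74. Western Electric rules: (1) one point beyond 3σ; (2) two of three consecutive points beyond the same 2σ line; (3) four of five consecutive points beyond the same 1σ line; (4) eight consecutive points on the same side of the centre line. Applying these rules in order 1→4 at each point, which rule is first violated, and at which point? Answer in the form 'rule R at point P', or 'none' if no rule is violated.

Zone of each point (C = within 1σ̂, B = 1σ̂–2σ̂, A = 2σ̂–3σ̂, * = beyond 3σ̂; sign = side of CL): 1:-C, 2:+C, 3:+C, 4:+C, 5:+C, 6:+B, 7:+C, 8:+B, 9:+C, 10:+C, 11:-C, 12:-C, 13:-C, 14:-C
Rule 4 (eight consecutive points on the same side of the centre line) is satisfied at point 9.

rule 4 at point 9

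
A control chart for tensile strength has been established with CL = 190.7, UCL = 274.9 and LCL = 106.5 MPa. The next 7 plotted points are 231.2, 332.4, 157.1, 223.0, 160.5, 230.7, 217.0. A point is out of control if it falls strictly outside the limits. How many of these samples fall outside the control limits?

Compare each point to [106.5, 274.9]: sample 2 = 332.4 > UCL.

1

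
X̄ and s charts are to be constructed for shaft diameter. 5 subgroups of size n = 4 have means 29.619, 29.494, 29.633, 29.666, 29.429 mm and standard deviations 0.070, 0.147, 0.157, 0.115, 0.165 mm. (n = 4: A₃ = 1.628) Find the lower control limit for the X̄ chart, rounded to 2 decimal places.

29.36

X̄̄ = (29.619 + 29.494 + 29.633 + 29.666 + 29.429) / 5 = 29.5682
s̄ = (0.070 + 0.147 + 0.157 + 0.115 + 0.165) / 5 = 0.1308
LCL = X̄̄ − A₃·s̄ = 29.5682 − 1.628 × 0.1308 = 29.3553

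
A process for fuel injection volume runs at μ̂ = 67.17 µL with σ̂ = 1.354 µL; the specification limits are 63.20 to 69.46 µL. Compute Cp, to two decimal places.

0.77

Cp = (USL − LSL) / (6σ̂) = (69.46 − 63.20) / (6 × 1.354) = 6.2600 / 8.1240 = 0.7706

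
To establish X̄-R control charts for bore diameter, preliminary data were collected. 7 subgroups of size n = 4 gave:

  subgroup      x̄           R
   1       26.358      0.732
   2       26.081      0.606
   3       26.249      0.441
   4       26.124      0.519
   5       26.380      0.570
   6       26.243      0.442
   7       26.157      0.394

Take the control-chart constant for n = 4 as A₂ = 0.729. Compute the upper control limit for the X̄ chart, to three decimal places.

26.613

X̄̄ = (26.358 + 26.081 + 26.249 + 26.124 + 26.380 + 26.243 + 26.157) / 7 = 183.5920 / 7 = 26.2274
R̄ = (0.732 + 0.606 + 0.441 + 0.519 + 0.570 + 0.442 + 0.394) / 7 = 3.7040 / 7 = 0.5291
UCL = X̄̄ + A₂·R̄ = 26.2274 + 0.729 × 0.5291 = 26.6132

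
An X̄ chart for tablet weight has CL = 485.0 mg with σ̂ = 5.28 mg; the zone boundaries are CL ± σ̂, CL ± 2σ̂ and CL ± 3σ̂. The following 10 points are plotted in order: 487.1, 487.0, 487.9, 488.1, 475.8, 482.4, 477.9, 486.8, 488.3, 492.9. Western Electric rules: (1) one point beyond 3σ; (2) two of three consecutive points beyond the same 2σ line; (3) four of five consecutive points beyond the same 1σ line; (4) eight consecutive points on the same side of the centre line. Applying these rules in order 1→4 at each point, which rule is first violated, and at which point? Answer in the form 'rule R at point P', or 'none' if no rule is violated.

none

Zone of each point (C = within 1σ̂, B = 1σ̂–2σ̂, A = 2σ̂–3σ̂, * = beyond 3σ̂; sign = side of CL): 1:+C, 2:+C, 3:+C, 4:+C, 5:-B, 6:-C, 7:-B, 8:+C, 9:+C, 10:+B
No rule fires across all 10 points.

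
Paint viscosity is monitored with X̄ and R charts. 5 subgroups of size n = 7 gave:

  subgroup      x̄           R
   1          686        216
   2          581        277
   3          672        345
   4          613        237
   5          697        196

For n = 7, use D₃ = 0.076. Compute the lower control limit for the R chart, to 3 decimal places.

19.319

R̄ = (216 + 277 + 345 + 237 + 196) / 5 = 1271.0000 / 5 = 254.2000
LCL_R = D₃·R̄ = 0.076 × 254.2000 = 19.3192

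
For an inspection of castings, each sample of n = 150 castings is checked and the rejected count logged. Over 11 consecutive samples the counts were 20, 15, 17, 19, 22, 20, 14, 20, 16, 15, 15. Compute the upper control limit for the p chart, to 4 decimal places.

0.1957

p̄ = Σdᵢ / (k·n) = 193 / (11 × 150) = 0.11697
UCL = p̄ + 3·√(p̄(1−p̄)/n) = 0.11697 + 3 × √(0.11697×0.88303/150) = 0.11697 + 3 × 0.02624 = 0.19569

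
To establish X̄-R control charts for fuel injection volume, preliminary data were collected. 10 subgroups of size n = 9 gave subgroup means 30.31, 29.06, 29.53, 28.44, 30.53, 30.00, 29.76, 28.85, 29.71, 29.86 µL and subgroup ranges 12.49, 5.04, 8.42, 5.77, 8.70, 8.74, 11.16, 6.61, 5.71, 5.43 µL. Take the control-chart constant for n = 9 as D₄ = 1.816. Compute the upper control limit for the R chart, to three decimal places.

R̄ = (12.49 + 5.04 + 8.42 + 5.77 + 8.70 + 8.74 + 11.16 + 6.61 + 5.71 + 5.43) / 10 = 78.0700 / 10 = 7.8070
UCL_R = D₄·R̄ = 1.816 × 7.8070 = 14.1775

14.178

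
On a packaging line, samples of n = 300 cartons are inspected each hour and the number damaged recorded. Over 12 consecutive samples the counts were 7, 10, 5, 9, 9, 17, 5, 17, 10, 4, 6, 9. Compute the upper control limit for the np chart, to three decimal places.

17.864

p̄ = Σdᵢ / (k·n) = 108 / (12 × 300) = 0.03000
UCL = np̄ + 3·√(np̄(1−p̄)) = 9.0000 + 3 × √(9.0000×0.97000) = 9.0000 + 3 × 2.9547 = 17.8640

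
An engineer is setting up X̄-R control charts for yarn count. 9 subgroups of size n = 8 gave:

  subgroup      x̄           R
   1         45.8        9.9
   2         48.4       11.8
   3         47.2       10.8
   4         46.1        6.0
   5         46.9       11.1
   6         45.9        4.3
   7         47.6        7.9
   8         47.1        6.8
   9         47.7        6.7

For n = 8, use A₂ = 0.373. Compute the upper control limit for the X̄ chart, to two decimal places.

50.09

X̄̄ = (45.8 + 48.4 + 47.2 + 46.1 + 46.9 + 45.9 + 47.6 + 47.1 + 47.7) / 9 = 422.7000 / 9 = 46.9667
R̄ = (9.9 + 11.8 + 10.8 + 6.0 + 11.1 + 4.3 + 7.9 + 6.8 + 6.7) / 9 = 75.3000 / 9 = 8.3667
UCL = X̄̄ + A₂·R̄ = 46.9667 + 0.373 × 8.3667 = 50.0874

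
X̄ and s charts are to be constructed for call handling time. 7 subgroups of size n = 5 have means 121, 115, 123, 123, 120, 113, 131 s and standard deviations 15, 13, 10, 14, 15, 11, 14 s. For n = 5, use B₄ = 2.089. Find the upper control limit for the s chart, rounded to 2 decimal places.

27.46

s̄ = (15 + 13 + 10 + 14 + 15 + 11 + 14) / 7 = 13.1429
UCL_s = B₄·s̄ = 2.089 × 13.1429 = 27.4554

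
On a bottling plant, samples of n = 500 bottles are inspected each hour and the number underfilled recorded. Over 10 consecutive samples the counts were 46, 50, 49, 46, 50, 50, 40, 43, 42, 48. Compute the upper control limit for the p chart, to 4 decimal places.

0.1317

p̄ = Σdᵢ / (k·n) = 464 / (10 × 500) = 0.09280
UCL = p̄ + 3·√(p̄(1−p̄)/n) = 0.09280 + 3 × √(0.09280×0.90720/500) = 0.09280 + 3 × 0.01298 = 0.13173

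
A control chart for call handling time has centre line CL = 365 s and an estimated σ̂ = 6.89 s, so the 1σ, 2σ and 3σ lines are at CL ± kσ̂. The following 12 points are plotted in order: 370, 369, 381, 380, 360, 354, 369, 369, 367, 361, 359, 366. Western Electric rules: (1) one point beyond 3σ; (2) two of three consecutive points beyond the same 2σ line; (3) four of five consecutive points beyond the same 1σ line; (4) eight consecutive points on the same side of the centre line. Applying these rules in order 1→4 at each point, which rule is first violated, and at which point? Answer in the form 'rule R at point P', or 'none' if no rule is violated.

Zone of each point (C = within 1σ̂, B = 1σ̂–2σ̂, A = 2σ̂–3σ̂, * = beyond 3σ̂; sign = side of CL): 1:+C, 2:+C, 3:+A, 4:+A, 5:-C, 6:-B, 7:+C, 8:+C, 9:+C, 10:-C, 11:-C, 12:+C
Rule 2 (two of three consecutive points beyond the same 2σ limit) is satisfied at point 4.

rule 2 at point 4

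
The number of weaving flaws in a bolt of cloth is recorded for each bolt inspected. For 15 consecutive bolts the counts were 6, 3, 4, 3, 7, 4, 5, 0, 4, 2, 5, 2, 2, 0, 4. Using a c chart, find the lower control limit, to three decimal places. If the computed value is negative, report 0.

c̄ = (6 + 3 + 4 + 3 + 7 + 4 + 5 + 0 + 4 + 2 + 5 + 2 + 2 + 0 + 4) / 15 = 51 / 15 = 3.4000
LCL = c̄ − 3√c̄ = 3.4000 − 3 × 1.8439 = -2.1317 → 0 (cannot be negative)

0.000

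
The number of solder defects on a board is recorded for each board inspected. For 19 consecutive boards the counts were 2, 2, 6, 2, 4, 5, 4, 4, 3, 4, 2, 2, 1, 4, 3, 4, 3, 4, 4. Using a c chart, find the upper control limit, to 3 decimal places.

c̄ = (2 + 2 + 6 + 2 + 4 + 5 + 4 + 4 + 3 + 4 + 2 + 2 + 1 + 4 + 3 + 4 + 3 + 4 + 4) / 19 = 63 / 19 = 3.3158
UCL = c̄ + 3√c̄ = 3.3158 + 3 × √3.3158 = 3.3158 + 3 × 1.8209 = 8.7786

8.779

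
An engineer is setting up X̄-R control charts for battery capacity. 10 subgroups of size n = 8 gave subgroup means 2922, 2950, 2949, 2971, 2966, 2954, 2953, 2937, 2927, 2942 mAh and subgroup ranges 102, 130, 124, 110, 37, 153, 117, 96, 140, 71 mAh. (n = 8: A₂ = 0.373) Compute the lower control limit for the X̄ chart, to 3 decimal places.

X̄̄ = (2922 + 2950 + 2949 + 2971 + 2966 + 2954 + 2953 + 2937 + 2927 + 2942) / 10 = 29471.0000 / 10 = 2947.1000
R̄ = (102 + 130 + 124 + 110 + 37 + 153 + 117 + 96 + 140 + 71) / 10 = 1080.0000 / 10 = 108.0000
LCL = X̄̄ − A₂·R̄ = 2947.1000 − 0.373 × 108.0000 = 2906.8160

2906.816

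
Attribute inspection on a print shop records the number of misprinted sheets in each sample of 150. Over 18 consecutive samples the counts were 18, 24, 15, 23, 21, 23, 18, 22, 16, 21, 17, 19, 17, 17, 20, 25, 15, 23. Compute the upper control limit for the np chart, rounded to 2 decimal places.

32.07

p̄ = Σdᵢ / (k·n) = 354 / (18 × 150) = 0.13111
UCL = np̄ + 3·√(np̄(1−p̄)) = 19.6667 + 3 × √(19.6667×0.86889) = 19.6667 + 3 × 4.1338 = 32.0680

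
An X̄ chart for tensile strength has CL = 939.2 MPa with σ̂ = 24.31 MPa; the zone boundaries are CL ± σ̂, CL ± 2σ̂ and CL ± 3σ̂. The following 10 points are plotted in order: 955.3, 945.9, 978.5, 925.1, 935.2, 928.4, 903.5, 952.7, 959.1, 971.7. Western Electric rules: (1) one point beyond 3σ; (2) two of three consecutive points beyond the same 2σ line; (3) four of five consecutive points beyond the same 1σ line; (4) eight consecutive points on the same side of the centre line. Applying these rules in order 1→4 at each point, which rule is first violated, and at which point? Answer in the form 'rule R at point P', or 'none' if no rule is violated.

Zone of each point (C = within 1σ̂, B = 1σ̂–2σ̂, A = 2σ̂–3σ̂, * = beyond 3σ̂; sign = side of CL): 1:+C, 2:+C, 3:+B, 4:-C, 5:-C, 6:-C, 7:-B, 8:+C, 9:+C, 10:+B
No rule fires across all 10 points.

none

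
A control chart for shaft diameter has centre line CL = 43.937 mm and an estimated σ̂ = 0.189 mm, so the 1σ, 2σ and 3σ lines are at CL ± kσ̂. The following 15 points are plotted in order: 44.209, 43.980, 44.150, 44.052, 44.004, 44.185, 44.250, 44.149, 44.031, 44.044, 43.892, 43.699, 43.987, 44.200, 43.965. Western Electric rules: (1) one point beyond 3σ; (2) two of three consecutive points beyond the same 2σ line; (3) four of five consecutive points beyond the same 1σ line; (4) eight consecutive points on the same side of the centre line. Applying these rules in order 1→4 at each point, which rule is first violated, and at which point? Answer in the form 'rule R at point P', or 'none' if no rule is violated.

Zone of each point (C = within 1σ̂, B = 1σ̂–2σ̂, A = 2σ̂–3σ̂, * = beyond 3σ̂; sign = side of CL): 1:+B, 2:+C, 3:+B, 4:+C, 5:+C, 6:+B, 7:+B, 8:+B, 9:+C, 10:+C, 11:-C, 12:-B, 13:+C, 14:+B, 15:+C
Rule 4 (eight consecutive points on the same side of the centre line) is satisfied at point 8.

rule 4 at point 8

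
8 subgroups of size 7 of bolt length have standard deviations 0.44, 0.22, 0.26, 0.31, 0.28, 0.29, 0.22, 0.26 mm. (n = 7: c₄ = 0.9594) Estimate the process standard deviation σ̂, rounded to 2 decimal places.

s̄ = (0.44 + 0.22 + 0.26 + 0.31 + 0.28 + 0.29 + 0.22 + 0.26) / 8 = 0.2850
σ̂ = s̄ / c₄ = 0.2850 / 0.9594 = 0.2971

0.30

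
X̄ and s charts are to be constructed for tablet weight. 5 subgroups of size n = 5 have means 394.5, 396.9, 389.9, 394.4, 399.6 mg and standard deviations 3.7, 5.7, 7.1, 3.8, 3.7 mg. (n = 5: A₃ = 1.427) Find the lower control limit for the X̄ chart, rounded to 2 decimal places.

X̄̄ = (394.5 + 396.9 + 389.9 + 394.4 + 399.6) / 5 = 395.0600
s̄ = (3.7 + 5.7 + 7.1 + 3.8 + 3.7) / 5 = 4.8000
LCL = X̄̄ − A₃·s̄ = 395.0600 − 1.427 × 4.8000 = 388.2104

388.21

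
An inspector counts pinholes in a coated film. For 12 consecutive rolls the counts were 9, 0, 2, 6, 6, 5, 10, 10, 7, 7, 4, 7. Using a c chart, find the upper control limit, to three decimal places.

13.483

c̄ = (9 + 0 + 2 + 6 + 6 + 5 + 10 + 10 + 7 + 7 + 4 + 7) / 12 = 73 / 12 = 6.0833
UCL = c̄ + 3√c̄ = 6.0833 + 3 × √6.0833 = 6.0833 + 3 × 2.4664 = 13.4827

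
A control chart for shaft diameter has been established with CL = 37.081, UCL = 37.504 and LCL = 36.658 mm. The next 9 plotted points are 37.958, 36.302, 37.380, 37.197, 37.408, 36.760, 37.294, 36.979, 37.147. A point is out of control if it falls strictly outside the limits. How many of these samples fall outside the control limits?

2

Compare each point to [36.658, 37.504]: sample 1 = 37.958 > UCL; sample 2 = 36.302 < LCL.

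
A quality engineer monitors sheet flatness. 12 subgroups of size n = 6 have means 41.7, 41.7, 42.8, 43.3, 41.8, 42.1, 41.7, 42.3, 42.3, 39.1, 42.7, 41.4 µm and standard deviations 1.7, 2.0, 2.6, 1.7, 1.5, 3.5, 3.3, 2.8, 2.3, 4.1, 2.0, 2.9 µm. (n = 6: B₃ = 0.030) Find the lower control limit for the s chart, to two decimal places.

0.08

s̄ = (1.7 + 2.0 + 2.6 + 1.7 + 1.5 + 3.5 + 3.3 + 2.8 + 2.3 + 4.1 + 2.0 + 2.9) / 12 = 2.5333
LCL_s = B₃·s̄ = 0.030 × 2.5333 = 0.0760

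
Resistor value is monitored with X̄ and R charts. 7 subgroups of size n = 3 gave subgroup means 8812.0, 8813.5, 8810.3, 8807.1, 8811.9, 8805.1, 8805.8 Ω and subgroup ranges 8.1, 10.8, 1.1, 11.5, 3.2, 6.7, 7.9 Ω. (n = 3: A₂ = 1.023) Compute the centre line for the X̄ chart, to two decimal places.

8809.39

X̄̄ = (8812.0 + 8813.5 + 8810.3 + 8807.1 + 8811.9 + 8805.1 + 8805.8) / 7 = 61665.7000 / 7 = 8809.3857
CL = X̄̄ = 8809.3857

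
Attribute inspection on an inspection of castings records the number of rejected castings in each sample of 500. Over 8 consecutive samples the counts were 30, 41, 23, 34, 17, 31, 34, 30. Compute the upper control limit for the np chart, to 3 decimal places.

p̄ = Σdᵢ / (k·n) = 240 / (8 × 500) = 0.06000
UCL = np̄ + 3·√(np̄(1−p̄)) = 30.0000 + 3 × √(30.0000×0.94000) = 30.0000 + 3 × 5.3104 = 45.9311

45.931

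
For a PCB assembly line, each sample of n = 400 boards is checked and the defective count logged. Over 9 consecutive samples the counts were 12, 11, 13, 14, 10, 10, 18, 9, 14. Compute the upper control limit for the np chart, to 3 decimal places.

p̄ = Σdᵢ / (k·n) = 111 / (9 × 400) = 0.03083
UCL = np̄ + 3·√(np̄(1−p̄)) = 12.3333 + 3 × √(12.3333×0.96917) = 12.3333 + 3 × 3.4573 = 22.7053

22.705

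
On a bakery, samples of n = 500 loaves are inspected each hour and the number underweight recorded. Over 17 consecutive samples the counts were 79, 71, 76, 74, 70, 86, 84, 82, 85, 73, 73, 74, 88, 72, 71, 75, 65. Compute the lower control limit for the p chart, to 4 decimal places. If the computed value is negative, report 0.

p̄ = Σdᵢ / (k·n) = 1298 / (17 × 500) = 0.15271
LCL = p̄ − 3·√(p̄(1−p̄)/n) = 0.15271 − 3 × 0.01609 = 0.10445

0.1044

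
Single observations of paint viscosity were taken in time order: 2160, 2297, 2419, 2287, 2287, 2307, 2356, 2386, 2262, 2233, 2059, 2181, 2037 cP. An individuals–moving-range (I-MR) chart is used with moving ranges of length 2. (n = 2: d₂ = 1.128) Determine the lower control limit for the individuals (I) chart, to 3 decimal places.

2011.589

X̄ = (2160 + 2297 + 2419 + 2287 + 2287 + 2307 + 2356 + 2386 + 2262 + 2233 + 2059 + 2181 + 2037) / 13 = 2251.6154
Moving ranges: 137, 122, 132, 0, 20, 49, 30, 124, 29, 174, 122, 144; M̄R̄ = 1083.0000 / 12 = 90.2500
LCL = X̄ − 3·M̄R̄/d₂ = 2251.6154 − 3 × 90.2500 / 1.128 = 2011.5888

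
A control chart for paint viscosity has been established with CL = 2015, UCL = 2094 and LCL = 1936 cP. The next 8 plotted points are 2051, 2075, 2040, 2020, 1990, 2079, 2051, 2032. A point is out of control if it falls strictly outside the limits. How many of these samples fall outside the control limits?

0

All 8 points lie within [1936, 2094].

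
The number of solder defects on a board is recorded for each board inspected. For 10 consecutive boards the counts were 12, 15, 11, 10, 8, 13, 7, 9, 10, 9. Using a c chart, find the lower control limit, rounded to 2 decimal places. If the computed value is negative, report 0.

c̄ = (12 + 15 + 11 + 10 + 8 + 13 + 7 + 9 + 10 + 9) / 10 = 104 / 10 = 10.4000
LCL = c̄ − 3√c̄ = 10.4000 − 3 × 3.2249 = 0.7253

0.73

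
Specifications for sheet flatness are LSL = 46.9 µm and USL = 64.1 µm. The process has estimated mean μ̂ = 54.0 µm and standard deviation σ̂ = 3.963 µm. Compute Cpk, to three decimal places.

Cpu = (USL − μ̂) / (3σ̂) = (64.1 − 54.0) / (3 × 3.963) = 0.8495; Cpl = (μ̂ − LSL) / (3σ̂) = (54.0 − 46.9) / (3 × 3.963) = 0.5972; Cpk = min(Cpu, Cpl) = 0.5972

0.597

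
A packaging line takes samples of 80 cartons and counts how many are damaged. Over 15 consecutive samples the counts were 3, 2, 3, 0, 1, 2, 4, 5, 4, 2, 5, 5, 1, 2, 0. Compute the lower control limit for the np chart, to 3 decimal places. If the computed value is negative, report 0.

p̄ = Σdᵢ / (k·n) = 39 / (15 × 80) = 0.03250
LCL = np̄ − 3·√(np̄(1−p̄)) = 2.6000 − 3 × 1.5860 = -2.1581 → 0 (negative, so LCL = 0)

0.000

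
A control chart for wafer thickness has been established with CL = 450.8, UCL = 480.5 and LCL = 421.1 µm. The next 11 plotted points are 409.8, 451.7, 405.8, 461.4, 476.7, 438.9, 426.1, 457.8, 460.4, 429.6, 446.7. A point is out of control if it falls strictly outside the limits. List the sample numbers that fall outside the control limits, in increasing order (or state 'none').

1, 3

Compare each point to [421.1, 480.5]: sample 1 = 409.8 < LCL; sample 3 = 405.8 < LCL.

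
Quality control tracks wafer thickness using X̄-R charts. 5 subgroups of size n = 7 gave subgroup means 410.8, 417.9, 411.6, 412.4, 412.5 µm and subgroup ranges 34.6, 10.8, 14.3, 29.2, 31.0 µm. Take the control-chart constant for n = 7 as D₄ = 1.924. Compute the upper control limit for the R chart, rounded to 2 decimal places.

R̄ = (34.6 + 10.8 + 14.3 + 29.2 + 31.0) / 5 = 119.9000 / 5 = 23.9800
UCL_R = D₄·R̄ = 1.924 × 23.9800 = 46.1375

46.14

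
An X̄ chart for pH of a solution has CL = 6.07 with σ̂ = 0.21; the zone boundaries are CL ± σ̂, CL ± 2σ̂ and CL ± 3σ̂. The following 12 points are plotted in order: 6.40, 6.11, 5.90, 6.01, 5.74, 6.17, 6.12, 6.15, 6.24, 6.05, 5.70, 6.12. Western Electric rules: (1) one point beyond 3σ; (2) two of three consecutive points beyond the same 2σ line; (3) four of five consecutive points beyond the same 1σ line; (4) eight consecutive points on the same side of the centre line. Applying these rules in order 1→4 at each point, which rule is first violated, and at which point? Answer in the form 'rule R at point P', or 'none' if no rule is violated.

Zone of each point (C = within 1σ̂, B = 1σ̂–2σ̂, A = 2σ̂–3σ̂, * = beyond 3σ̂; sign = side of CL): 1:+B, 2:+C, 3:-C, 4:-C, 5:-B, 6:+C, 7:+C, 8:+C, 9:+C, 10:-C, 11:-B, 12:+C
No rule fires across all 12 points.

none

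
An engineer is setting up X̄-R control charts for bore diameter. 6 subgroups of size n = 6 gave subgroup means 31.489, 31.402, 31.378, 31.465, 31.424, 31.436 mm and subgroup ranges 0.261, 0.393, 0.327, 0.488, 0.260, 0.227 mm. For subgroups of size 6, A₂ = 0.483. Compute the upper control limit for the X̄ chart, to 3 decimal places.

31.590

X̄̄ = (31.489 + 31.402 + 31.378 + 31.465 + 31.424 + 31.436) / 6 = 188.5940 / 6 = 31.4323
R̄ = (0.261 + 0.393 + 0.327 + 0.488 + 0.260 + 0.227) / 6 = 1.9560 / 6 = 0.3260
UCL = X̄̄ + A₂·R̄ = 31.4323 + 0.483 × 0.3260 = 31.5898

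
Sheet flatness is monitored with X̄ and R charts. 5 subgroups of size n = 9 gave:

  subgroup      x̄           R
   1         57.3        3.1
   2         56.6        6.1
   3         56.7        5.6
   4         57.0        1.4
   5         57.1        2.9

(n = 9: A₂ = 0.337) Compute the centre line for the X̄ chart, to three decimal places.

56.940

X̄̄ = (57.3 + 56.6 + 56.7 + 57.0 + 57.1) / 5 = 284.7000 / 5 = 56.9400
CL = X̄̄ = 56.9400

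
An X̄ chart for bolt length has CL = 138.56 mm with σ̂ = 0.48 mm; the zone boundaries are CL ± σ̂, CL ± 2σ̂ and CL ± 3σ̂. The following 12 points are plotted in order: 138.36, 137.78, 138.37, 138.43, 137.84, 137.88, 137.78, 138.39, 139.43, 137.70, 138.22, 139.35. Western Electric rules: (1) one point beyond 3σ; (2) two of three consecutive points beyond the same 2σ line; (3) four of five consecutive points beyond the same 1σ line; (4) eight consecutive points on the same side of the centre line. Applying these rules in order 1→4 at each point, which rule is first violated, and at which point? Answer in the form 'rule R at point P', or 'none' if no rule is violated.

Zone of each point (C = within 1σ̂, B = 1σ̂–2σ̂, A = 2σ̂–3σ̂, * = beyond 3σ̂; sign = side of CL): 1:-C, 2:-B, 3:-C, 4:-C, 5:-B, 6:-B, 7:-B, 8:-C, 9:+B, 10:-B, 11:-C, 12:+B
Rule 4 (eight consecutive points on the same side of the centre line) is satisfied at point 8.

rule 4 at point 8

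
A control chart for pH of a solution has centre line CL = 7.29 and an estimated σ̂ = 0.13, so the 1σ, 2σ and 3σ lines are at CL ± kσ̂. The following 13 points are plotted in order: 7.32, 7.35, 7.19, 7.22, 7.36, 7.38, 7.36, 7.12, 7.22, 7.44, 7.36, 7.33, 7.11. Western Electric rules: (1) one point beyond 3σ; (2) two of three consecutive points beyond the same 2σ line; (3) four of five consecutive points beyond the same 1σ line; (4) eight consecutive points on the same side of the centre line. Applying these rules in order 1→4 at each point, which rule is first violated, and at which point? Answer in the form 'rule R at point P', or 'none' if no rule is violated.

none

Zone of each point (C = within 1σ̂, B = 1σ̂–2σ̂, A = 2σ̂–3σ̂, * = beyond 3σ̂; sign = side of CL): 1:+C, 2:+C, 3:-C, 4:-C, 5:+C, 6:+C, 7:+C, 8:-B, 9:-C, 10:+B, 11:+C, 12:+C, 13:-B
No rule fires across all 13 points.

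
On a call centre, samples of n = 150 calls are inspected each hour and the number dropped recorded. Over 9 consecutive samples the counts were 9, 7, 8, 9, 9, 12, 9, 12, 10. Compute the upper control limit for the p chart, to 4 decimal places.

0.1225

p̄ = Σdᵢ / (k·n) = 85 / (9 × 150) = 0.06296
UCL = p̄ + 3·√(p̄(1−p̄)/n) = 0.06296 + 3 × √(0.06296×0.93704/150) = 0.06296 + 3 × 0.01983 = 0.12246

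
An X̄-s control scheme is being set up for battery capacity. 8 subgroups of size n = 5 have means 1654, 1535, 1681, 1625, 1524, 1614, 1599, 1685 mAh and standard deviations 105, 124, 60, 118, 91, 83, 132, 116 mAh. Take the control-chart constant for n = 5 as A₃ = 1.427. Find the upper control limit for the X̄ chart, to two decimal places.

1762.50

X̄̄ = (1654 + 1535 + 1681 + 1625 + 1524 + 1614 + 1599 + 1685) / 8 = 1614.6250
s̄ = (105 + 124 + 60 + 118 + 91 + 83 + 132 + 116) / 8 = 103.6250
UCL = X̄̄ + A₃·s̄ = 1614.6250 + 1.427 × 103.6250 = 1762.4979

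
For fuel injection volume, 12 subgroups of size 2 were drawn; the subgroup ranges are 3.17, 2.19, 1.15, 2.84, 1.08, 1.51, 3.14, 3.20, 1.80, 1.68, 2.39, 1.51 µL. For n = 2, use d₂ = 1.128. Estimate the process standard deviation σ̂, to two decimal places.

1.90

R̄ = (3.17 + 2.19 + 1.15 + 2.84 + 1.08 + 1.51 + 3.14 + 3.20 + 1.80 + 1.68 + 2.39 + 1.51) / 12 = 2.1383
σ̂ = R̄ / d₂ = 2.1383 / 1.128 = 1.8957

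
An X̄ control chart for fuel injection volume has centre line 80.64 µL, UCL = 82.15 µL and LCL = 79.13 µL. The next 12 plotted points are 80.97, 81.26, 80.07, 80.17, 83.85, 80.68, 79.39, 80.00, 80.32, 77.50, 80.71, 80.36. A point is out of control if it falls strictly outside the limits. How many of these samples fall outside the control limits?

2

Compare each point to [79.13, 82.15]: sample 5 = 83.85 > UCL; sample 10 = 77.50 < LCL.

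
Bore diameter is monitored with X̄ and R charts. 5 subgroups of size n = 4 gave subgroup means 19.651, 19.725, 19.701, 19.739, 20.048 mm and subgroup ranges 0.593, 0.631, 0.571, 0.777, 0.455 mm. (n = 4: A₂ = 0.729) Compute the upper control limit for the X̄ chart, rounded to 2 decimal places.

20.21

X̄̄ = (19.651 + 19.725 + 19.701 + 19.739 + 20.048) / 5 = 98.8640 / 5 = 19.7728
R̄ = (0.593 + 0.631 + 0.571 + 0.777 + 0.455) / 5 = 3.0270 / 5 = 0.6054
UCL = X̄̄ + A₂·R̄ = 19.7728 + 0.729 × 0.6054 = 20.2141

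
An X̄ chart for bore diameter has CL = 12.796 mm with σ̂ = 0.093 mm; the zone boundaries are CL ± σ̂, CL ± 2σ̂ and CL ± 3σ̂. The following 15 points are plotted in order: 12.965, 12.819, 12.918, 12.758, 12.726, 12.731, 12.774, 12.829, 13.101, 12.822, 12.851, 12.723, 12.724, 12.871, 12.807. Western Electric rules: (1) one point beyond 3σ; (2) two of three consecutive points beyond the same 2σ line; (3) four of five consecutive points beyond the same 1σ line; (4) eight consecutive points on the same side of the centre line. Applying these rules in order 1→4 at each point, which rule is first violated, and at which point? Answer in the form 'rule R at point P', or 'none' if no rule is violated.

rule 1 at point 9

Zone of each point (C = within 1σ̂, B = 1σ̂–2σ̂, A = 2σ̂–3σ̂, * = beyond 3σ̂; sign = side of CL): 1:+B, 2:+C, 3:+B, 4:-C, 5:-C, 6:-C, 7:-C, 8:+C, 9:+*, 10:+C, 11:+C, 12:-C, 13:-C, 14:+C, 15:+C
Rule 1 (one point beyond the 3σ limits) is satisfied at point 9.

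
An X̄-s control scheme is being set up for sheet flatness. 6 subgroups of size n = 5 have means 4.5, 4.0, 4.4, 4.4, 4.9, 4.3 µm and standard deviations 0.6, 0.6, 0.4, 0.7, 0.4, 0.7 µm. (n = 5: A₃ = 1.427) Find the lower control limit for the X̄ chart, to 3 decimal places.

3.608

X̄̄ = (4.5 + 4.0 + 4.4 + 4.4 + 4.9 + 4.3) / 6 = 4.4167
s̄ = (0.6 + 0.6 + 0.4 + 0.7 + 0.4 + 0.7) / 6 = 0.5667
LCL = X̄̄ − A₃·s̄ = 4.4167 − 1.427 × 0.5667 = 3.6080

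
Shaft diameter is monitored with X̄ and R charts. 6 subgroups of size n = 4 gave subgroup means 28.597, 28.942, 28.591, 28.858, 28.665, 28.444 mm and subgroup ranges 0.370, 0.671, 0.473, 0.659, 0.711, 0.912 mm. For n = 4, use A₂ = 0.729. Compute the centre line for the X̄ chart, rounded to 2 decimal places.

X̄̄ = (28.597 + 28.942 + 28.591 + 28.858 + 28.665 + 28.444) / 6 = 172.0970 / 6 = 28.6828
CL = X̄̄ = 28.6828

28.68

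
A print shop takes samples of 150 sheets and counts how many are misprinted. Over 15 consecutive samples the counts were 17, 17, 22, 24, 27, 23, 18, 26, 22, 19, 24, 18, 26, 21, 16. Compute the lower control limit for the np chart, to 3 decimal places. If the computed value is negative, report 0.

p̄ = Σdᵢ / (k·n) = 320 / (15 × 150) = 0.14222
LCL = np̄ − 3·√(np̄(1−p̄)) = 21.3333 − 3 × 4.2778 = 8.5000

8.500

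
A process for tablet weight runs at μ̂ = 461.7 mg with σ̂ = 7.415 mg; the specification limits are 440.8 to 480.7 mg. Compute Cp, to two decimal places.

0.90

Cp = (USL − LSL) / (6σ̂) = (480.7 − 440.8) / (6 × 7.415) = 39.9000 / 44.4900 = 0.8968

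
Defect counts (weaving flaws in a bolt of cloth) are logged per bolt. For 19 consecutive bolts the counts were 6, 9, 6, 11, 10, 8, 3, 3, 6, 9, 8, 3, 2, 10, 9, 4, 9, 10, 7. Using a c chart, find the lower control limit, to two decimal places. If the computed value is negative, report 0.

0.00

c̄ = (6 + 9 + 6 + 11 + 10 + 8 + 3 + 3 + 6 + 9 + 8 + 3 + 2 + 10 + 9 + 4 + 9 + 10 + 7) / 19 = 133 / 19 = 7.0000
LCL = c̄ − 3√c̄ = 7.0000 − 3 × 2.6458 = -0.9373 → 0 (cannot be negative)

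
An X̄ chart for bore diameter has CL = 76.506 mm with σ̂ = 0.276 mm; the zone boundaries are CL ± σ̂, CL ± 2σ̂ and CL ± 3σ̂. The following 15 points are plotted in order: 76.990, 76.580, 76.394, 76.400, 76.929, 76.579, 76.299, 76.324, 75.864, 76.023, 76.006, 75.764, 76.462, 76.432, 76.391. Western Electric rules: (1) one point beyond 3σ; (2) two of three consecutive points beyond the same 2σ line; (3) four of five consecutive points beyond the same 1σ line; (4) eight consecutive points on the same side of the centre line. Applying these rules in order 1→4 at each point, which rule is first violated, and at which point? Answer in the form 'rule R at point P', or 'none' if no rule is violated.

Zone of each point (C = within 1σ̂, B = 1σ̂–2σ̂, A = 2σ̂–3σ̂, * = beyond 3σ̂; sign = side of CL): 1:+B, 2:+C, 3:-C, 4:-C, 5:+B, 6:+C, 7:-C, 8:-C, 9:-A, 10:-B, 11:-B, 12:-A, 13:-C, 14:-C, 15:-C
Rule 3 (four of five consecutive points beyond the same 1σ limit) is satisfied at point 12.

rule 3 at point 12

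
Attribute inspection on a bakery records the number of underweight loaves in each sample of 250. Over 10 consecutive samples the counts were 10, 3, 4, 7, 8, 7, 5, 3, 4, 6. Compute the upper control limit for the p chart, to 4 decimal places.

0.0511

p̄ = Σdᵢ / (k·n) = 57 / (10 × 250) = 0.02280
UCL = p̄ + 3·√(p̄(1−p̄)/n) = 0.02280 + 3 × √(0.02280×0.97720/250) = 0.02280 + 3 × 0.00944 = 0.05112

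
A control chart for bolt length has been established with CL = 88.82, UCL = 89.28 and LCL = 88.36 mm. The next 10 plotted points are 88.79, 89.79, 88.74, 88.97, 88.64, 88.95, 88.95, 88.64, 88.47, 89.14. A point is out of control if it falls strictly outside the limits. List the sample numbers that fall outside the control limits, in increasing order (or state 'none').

Compare each point to [88.36, 89.28]: sample 2 = 89.79 > UCL.

2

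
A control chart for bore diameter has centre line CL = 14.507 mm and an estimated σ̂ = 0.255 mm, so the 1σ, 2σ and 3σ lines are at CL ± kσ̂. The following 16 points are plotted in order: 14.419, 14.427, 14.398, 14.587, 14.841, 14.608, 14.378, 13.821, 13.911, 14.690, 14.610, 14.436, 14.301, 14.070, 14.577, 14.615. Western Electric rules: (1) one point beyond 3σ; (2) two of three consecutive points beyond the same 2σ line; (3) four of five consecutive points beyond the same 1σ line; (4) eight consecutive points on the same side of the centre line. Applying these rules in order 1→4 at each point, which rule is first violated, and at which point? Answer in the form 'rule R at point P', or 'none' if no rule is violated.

Zone of each point (C = within 1σ̂, B = 1σ̂–2σ̂, A = 2σ̂–3σ̂, * = beyond 3σ̂; sign = side of CL): 1:-C, 2:-C, 3:-C, 4:+C, 5:+B, 6:+C, 7:-C, 8:-A, 9:-A, 10:+C, 11:+C, 12:-C, 13:-C, 14:-B, 15:+C, 16:+C
Rule 2 (two of three consecutive points beyond the same 2σ limit) is satisfied at point 9.

rule 2 at point 9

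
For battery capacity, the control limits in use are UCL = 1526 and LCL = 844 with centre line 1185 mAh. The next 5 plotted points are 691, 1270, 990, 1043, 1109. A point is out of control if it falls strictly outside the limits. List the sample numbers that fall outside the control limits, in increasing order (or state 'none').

1

Compare each point to [844, 1526]: sample 1 = 691 < LCL.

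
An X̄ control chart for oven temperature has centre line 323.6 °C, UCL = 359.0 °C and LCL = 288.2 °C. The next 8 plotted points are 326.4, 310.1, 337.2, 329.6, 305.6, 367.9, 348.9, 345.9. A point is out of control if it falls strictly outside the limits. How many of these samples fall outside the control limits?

1

Compare each point to [288.2, 359.0]: sample 6 = 367.9 > UCL.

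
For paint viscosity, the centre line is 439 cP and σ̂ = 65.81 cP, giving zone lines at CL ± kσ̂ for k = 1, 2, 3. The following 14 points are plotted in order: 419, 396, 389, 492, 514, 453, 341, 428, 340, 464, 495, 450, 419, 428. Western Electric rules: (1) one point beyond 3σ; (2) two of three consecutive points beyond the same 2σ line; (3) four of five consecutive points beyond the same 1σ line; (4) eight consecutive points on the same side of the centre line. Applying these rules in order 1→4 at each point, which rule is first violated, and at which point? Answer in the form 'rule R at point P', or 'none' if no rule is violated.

none

Zone of each point (C = within 1σ̂, B = 1σ̂–2σ̂, A = 2σ̂–3σ̂, * = beyond 3σ̂; sign = side of CL): 1:-C, 2:-C, 3:-C, 4:+C, 5:+B, 6:+C, 7:-B, 8:-C, 9:-B, 10:+C, 11:+C, 12:+C, 13:-C, 14:-C
No rule fires across all 14 points.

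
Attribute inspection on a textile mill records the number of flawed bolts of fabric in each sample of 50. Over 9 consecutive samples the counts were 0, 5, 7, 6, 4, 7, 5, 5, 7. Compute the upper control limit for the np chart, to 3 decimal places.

p̄ = Σdᵢ / (k·n) = 46 / (9 × 50) = 0.10222
UCL = np̄ + 3·√(np̄(1−p̄)) = 5.1111 + 3 × √(5.1111×0.89778) = 5.1111 + 3 × 2.1421 = 11.5374

11.537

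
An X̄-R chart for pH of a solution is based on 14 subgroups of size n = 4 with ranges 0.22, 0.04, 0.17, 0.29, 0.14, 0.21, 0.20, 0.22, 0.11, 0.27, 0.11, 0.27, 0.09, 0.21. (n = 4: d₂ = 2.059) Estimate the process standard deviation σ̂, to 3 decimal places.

R̄ = (0.22 + 0.04 + 0.17 + 0.29 + 0.14 + 0.21 + 0.20 + 0.22 + 0.11 + 0.27 + 0.11 + 0.27 + 0.09 + 0.21) / 14 = 0.1821
σ̂ = R̄ / d₂ = 0.1821 / 2.059 = 0.0885

0.088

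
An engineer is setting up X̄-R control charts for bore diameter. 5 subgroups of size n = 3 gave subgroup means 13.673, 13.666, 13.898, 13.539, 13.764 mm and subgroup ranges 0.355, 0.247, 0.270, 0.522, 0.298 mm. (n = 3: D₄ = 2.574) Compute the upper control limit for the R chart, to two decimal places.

R̄ = (0.355 + 0.247 + 0.270 + 0.522 + 0.298) / 5 = 1.6920 / 5 = 0.3384
UCL_R = D₄·R̄ = 2.574 × 0.3384 = 0.8710

0.87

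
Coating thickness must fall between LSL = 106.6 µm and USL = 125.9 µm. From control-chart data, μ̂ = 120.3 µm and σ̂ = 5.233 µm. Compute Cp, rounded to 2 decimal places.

Cp = (USL − LSL) / (6σ̂) = (125.9 − 106.6) / (6 × 5.233) = 19.3000 / 31.3980 = 0.6147

0.61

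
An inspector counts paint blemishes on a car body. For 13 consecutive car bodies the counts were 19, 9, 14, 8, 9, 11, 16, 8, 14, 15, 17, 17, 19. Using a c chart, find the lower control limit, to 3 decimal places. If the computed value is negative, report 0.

2.500

c̄ = (19 + 9 + 14 + 8 + 9 + 11 + 16 + 8 + 14 + 15 + 17 + 17 + 19) / 13 = 176 / 13 = 13.5385
LCL = c̄ − 3√c̄ = 13.5385 − 3 × 3.6795 = 2.5001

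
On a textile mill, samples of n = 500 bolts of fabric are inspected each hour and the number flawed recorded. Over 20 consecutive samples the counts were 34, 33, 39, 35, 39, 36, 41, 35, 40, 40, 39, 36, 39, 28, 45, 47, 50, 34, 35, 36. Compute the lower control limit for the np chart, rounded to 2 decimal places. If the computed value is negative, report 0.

20.26

p̄ = Σdᵢ / (k·n) = 761 / (20 × 500) = 0.07610
LCL = np̄ − 3·√(np̄(1−p̄)) = 38.0500 − 3 × 5.9291 = 20.2627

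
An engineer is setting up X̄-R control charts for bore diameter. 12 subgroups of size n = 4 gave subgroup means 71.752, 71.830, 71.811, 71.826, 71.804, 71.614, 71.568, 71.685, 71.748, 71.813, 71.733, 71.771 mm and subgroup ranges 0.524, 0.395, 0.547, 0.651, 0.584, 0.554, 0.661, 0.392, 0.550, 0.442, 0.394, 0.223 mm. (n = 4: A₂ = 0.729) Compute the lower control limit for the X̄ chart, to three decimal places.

X̄̄ = (71.752 + 71.830 + 71.811 + 71.826 + 71.804 + 71.614 + 71.568 + 71.685 + 71.748 + 71.813 + 71.733 + 71.771) / 12 = 860.9550 / 12 = 71.7463
R̄ = (0.524 + 0.395 + 0.547 + 0.651 + 0.584 + 0.554 + 0.661 + 0.392 + 0.550 + 0.442 + 0.394 + 0.223) / 12 = 5.9170 / 12 = 0.4931
LCL = X̄̄ − A₂·R̄ = 71.7463 − 0.729 × 0.4931 = 71.3868

71.387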